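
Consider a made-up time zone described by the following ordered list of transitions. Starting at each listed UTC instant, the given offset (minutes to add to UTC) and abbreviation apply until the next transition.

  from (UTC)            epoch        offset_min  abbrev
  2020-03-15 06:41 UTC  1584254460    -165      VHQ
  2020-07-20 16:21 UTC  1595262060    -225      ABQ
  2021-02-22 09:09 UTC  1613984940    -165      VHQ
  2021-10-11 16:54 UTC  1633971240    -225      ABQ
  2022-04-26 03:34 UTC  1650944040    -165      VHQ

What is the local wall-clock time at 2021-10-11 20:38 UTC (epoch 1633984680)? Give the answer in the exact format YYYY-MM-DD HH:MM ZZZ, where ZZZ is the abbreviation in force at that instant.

2021-10-11 16:53 ABQ

Query: 2021-10-11 20:38 UTC
Rule 4/5 (ABQ, -03:45): 2021-10-11 16:54 UTC ≤ query < 2022-04-26 03:34 UTC
20·60 + 38 - 225 = 1013 min
1013 = 0·1440 + 1013; 1013 = 16·60 + 53 → 16:53, same day
→ 2021-10-11 16:53 ABQ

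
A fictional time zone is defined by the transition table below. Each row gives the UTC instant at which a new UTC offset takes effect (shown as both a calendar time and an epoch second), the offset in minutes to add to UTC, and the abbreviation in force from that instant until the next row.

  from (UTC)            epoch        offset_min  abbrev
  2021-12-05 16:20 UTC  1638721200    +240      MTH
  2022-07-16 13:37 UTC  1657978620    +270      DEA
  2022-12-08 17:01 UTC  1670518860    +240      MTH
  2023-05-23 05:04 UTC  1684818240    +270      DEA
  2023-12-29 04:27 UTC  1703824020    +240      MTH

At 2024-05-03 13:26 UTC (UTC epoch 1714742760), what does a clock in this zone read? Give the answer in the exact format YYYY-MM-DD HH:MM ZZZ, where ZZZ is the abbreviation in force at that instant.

2024-05-03 17:26 MTH

Query: 2024-05-03 13:26 UTC
Rule 5/5 (MTH, +04:00): 2023-12-29 04:27 UTC ≤ query < +∞
13·60 + 26 + 240 = 1046 min
1046 = 0·1440 + 1046; 1046 = 17·60 + 26 → 17:26, same day
→ 2024-05-03 17:26 MTH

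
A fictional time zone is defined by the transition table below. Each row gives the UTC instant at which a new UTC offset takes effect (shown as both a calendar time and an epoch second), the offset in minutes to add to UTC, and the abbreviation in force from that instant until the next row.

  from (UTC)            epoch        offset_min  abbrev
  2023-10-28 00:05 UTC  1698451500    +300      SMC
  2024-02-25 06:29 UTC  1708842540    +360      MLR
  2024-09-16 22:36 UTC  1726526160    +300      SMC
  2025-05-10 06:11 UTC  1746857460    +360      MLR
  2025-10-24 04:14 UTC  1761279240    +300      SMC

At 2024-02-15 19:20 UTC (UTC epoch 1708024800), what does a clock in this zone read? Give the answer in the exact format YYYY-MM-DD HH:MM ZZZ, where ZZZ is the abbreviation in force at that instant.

2024-02-16 00:20 SMC

Query: 2024-02-15 19:20 UTC
Rule 1/5 (SMC, +05:00): 2023-10-28 00:05 UTC ≤ query < 2024-02-25 06:29 UTC
19·60 + 20 + 300 = 1460 min
1460 = 1·1440 + 20; 20 = 0·60 + 20 → 00:20, 2024-02-15 + 1 day = 2024-02-16
→ 2024-02-16 00:20 SMC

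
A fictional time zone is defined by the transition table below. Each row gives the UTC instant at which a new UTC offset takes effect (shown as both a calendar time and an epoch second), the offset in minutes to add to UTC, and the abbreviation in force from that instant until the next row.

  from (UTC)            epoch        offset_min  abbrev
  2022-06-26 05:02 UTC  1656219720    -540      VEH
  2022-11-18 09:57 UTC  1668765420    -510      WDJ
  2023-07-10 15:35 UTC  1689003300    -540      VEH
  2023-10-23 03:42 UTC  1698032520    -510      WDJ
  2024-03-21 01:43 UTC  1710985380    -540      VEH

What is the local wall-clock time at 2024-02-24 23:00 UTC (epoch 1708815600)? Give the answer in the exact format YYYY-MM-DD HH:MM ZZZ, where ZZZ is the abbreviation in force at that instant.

Query: 2024-02-24 23:00 UTC
Rule 4/5 (WDJ, -08:30): 2023-10-23 03:42 UTC ≤ query < 2024-03-21 01:43 UTC
23·60 + 0 - 510 = 870 min
870 = 0·1440 + 870; 870 = 14·60 + 30 → 14:30, same day
→ 2024-02-24 14:30 WDJ

2024-02-24 14:30 WDJ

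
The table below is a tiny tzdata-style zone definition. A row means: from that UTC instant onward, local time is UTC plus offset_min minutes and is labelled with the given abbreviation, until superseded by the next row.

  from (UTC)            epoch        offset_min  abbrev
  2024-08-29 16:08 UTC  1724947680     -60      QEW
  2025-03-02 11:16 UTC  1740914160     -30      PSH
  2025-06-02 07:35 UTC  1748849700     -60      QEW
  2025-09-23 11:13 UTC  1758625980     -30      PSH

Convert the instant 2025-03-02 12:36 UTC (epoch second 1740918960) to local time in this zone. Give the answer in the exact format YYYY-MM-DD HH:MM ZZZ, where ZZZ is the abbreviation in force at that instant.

Query: 2025-03-02 12:36 UTC
Rule 2/4 (PSH, -00:30): 2025-03-02 11:16 UTC ≤ query < 2025-06-02 07:35 UTC
12·60 + 36 - 30 = 726 min
726 = 0·1440 + 726; 726 = 12·60 + 6 → 12:06, same day
→ 2025-03-02 12:06 PSH

2025-03-02 12:06 PSH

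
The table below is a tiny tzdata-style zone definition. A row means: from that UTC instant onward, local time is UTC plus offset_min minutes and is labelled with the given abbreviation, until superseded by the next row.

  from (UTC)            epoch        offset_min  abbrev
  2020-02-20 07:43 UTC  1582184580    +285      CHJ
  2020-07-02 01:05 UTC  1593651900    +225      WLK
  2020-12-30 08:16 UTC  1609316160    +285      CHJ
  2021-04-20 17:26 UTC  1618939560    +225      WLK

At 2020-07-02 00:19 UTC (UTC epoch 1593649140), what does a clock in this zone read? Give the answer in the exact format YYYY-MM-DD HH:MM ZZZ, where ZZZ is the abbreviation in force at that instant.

Query: 2020-07-02 00:19 UTC
Rule 1/4 (CHJ, +04:45): 2020-02-20 07:43 UTC ≤ query < 2020-07-02 01:05 UTC
0·60 + 19 + 285 = 304 min
304 = 0·1440 + 304; 304 = 5·60 + 4 → 05:04, same day
→ 2020-07-02 05:04 CHJ

2020-07-02 05:04 CHJ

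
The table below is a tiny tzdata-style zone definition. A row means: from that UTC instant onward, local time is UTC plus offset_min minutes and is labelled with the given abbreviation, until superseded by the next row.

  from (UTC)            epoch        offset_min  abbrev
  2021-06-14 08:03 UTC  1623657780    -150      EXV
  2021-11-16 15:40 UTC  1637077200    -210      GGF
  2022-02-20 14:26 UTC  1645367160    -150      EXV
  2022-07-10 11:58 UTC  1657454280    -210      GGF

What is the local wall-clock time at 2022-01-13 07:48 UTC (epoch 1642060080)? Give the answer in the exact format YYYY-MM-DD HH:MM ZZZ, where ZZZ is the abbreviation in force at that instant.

2022-01-13 04:18 GGF

Query: 2022-01-13 07:48 UTC
Rule 2/4 (GGF, -03:30): 2021-11-16 15:40 UTC ≤ query < 2022-02-20 14:26 UTC
7·60 + 48 - 210 = 258 min
258 = 0·1440 + 258; 258 = 4·60 + 18 → 04:18, same day
→ 2022-01-13 04:18 GGF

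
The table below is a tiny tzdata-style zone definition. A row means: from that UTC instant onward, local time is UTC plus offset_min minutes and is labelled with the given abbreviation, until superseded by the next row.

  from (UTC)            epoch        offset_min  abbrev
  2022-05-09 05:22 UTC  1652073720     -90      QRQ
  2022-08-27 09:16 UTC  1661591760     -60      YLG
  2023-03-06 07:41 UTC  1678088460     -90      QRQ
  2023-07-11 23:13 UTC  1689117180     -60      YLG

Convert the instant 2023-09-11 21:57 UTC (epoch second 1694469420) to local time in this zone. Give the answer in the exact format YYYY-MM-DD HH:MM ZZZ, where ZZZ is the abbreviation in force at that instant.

Query: 2023-09-11 21:57 UTC
Rule 4/4 (YLG, -01:00): 2023-07-11 23:13 UTC ≤ query < +∞
21·60 + 57 - 60 = 1257 min
1257 = 0·1440 + 1257; 1257 = 20·60 + 57 → 20:57, same day
→ 2023-09-11 20:57 YLG

2023-09-11 20:57 YLG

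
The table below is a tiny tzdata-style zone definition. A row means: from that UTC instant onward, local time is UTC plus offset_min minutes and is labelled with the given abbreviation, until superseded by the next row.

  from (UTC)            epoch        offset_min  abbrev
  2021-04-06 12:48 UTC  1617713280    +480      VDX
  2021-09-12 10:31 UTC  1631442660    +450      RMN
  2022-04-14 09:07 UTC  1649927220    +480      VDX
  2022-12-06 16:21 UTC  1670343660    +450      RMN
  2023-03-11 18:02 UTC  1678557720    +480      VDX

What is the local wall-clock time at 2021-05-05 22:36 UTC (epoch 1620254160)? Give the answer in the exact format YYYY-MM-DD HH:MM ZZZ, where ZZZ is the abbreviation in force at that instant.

Query: 2021-05-05 22:36 UTC
Rule 1/5 (VDX, +08:00): 2021-04-06 12:48 UTC ≤ query < 2021-09-12 10:31 UTC
22·60 + 36 + 480 = 1836 min
1836 = 1·1440 + 396; 396 = 6·60 + 36 → 06:36, 2021-05-05 + 1 day = 2021-05-06
→ 2021-05-06 06:36 VDX

2021-05-06 06:36 VDX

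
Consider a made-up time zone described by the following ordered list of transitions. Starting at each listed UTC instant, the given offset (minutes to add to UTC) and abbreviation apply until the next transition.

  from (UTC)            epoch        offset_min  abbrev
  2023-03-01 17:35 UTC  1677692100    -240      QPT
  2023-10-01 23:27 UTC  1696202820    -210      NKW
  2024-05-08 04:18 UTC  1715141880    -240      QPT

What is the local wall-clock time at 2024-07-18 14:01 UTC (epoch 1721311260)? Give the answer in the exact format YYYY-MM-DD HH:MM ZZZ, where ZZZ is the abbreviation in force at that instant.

Query: 2024-07-18 14:01 UTC
Rule 3/3 (QPT, -04:00): 2024-05-08 04:18 UTC ≤ query < +∞
14·60 + 1 - 240 = 601 min
601 = 0·1440 + 601; 601 = 10·60 + 1 → 10:01, same day
→ 2024-07-18 10:01 QPT

2024-07-18 10:01 QPT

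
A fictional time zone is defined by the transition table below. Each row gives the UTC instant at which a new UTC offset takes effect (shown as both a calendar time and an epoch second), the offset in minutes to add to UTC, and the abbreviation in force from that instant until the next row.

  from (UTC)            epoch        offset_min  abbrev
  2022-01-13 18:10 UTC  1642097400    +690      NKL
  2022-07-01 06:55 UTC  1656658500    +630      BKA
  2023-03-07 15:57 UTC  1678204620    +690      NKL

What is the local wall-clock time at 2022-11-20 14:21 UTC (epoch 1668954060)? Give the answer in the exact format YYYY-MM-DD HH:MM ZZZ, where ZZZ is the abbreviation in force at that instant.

2022-11-21 00:51 BKA

Query: 2022-11-20 14:21 UTC
Rule 2/3 (BKA, +10:30): 2022-07-01 06:55 UTC ≤ query < 2023-03-07 15:57 UTC
14·60 + 21 + 630 = 1491 min
1491 = 1·1440 + 51; 51 = 0·60 + 51 → 00:51, 2022-11-20 + 1 day = 2022-11-21
→ 2022-11-21 00:51 BKA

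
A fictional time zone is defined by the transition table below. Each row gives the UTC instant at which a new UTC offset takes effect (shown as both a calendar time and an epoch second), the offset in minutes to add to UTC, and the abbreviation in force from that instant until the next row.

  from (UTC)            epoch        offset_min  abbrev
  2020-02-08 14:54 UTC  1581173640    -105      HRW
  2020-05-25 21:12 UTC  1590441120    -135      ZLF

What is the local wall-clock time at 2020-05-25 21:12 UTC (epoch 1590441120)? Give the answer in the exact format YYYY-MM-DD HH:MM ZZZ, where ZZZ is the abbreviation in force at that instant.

Query: 2020-05-25 21:12 UTC
Rule 2/2 (ZLF, -02:15): 2020-05-25 21:12 UTC ≤ query < +∞
21·60 + 12 - 135 = 1137 min
1137 = 0·1440 + 1137; 1137 = 18·60 + 57 → 18:57, same day
→ 2020-05-25 18:57 ZLF

2020-05-25 18:57 ZLF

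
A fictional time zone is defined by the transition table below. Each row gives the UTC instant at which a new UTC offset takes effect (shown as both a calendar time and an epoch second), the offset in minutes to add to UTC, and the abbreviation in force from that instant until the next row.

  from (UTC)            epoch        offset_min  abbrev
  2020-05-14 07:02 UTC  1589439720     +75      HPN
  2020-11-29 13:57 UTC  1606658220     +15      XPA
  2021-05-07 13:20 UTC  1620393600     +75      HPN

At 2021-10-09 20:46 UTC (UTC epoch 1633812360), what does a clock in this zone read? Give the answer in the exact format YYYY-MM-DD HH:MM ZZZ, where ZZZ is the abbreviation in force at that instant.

Query: 2021-10-09 20:46 UTC
Rule 3/3 (HPN, +01:15): 2021-05-07 13:20 UTC ≤ query < +∞
20·60 + 46 + 75 = 1321 min
1321 = 0·1440 + 1321; 1321 = 22·60 + 1 → 22:01, same day
→ 2021-10-09 22:01 HPN

2021-10-09 22:01 HPN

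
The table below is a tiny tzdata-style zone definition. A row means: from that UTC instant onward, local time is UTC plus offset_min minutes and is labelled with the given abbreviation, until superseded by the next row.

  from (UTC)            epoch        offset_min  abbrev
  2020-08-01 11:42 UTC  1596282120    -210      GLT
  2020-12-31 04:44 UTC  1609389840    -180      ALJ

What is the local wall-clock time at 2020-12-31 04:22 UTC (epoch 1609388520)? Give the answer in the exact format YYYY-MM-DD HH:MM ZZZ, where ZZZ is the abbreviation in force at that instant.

Query: 2020-12-31 04:22 UTC
Rule 1/2 (GLT, -03:30): 2020-08-01 11:42 UTC ≤ query < 2020-12-31 04:44 UTC
4·60 + 22 - 210 = 52 min
52 = 0·1440 + 52; 52 = 0·60 + 52 → 00:52, same day
→ 2020-12-31 00:52 GLT

2020-12-31 00:52 GLT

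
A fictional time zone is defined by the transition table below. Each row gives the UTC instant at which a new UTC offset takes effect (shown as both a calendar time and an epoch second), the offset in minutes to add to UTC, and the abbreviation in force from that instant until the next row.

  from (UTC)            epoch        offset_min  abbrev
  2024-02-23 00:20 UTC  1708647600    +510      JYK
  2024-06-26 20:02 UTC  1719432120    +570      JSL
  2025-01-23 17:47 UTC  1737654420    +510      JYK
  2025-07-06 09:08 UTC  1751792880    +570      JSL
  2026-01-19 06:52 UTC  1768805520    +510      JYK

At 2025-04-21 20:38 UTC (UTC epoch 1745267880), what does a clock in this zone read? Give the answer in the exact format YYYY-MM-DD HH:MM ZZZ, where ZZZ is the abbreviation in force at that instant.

Query: 2025-04-21 20:38 UTC
Rule 3/5 (JYK, +08:30): 2025-01-23 17:47 UTC ≤ query < 2025-07-06 09:08 UTC
20·60 + 38 + 510 = 1748 min
1748 = 1·1440 + 308; 308 = 5·60 + 8 → 05:08, 2025-04-21 + 1 day = 2025-04-22
→ 2025-04-22 05:08 JYK

2025-04-22 05:08 JYK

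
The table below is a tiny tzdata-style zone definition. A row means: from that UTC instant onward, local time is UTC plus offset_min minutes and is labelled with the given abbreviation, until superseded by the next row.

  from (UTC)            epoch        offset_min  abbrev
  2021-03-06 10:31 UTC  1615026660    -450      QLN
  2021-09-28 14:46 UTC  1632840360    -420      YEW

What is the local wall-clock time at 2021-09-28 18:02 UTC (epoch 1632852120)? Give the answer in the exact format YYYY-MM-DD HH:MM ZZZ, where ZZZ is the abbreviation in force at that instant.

Query: 2021-09-28 18:02 UTC
Rule 2/2 (YEW, -07:00): 2021-09-28 14:46 UTC ≤ query < +∞
18·60 + 2 - 420 = 662 min
662 = 0·1440 + 662; 662 = 11·60 + 2 → 11:02, same day
→ 2021-09-28 11:02 YEW

2021-09-28 11:02 YEW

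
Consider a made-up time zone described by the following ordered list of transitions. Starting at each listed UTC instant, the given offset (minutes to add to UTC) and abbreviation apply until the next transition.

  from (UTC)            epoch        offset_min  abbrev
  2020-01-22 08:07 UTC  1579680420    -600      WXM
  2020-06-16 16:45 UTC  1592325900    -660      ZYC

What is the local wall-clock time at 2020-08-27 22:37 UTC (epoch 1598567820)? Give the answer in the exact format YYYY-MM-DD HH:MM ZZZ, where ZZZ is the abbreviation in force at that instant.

2020-08-27 11:37 ZYC

Query: 2020-08-27 22:37 UTC
Rule 2/2 (ZYC, -11:00): 2020-06-16 16:45 UTC ≤ query < +∞
22·60 + 37 - 660 = 697 min
697 = 0·1440 + 697; 697 = 11·60 + 37 → 11:37, same day
→ 2020-08-27 11:37 ZYC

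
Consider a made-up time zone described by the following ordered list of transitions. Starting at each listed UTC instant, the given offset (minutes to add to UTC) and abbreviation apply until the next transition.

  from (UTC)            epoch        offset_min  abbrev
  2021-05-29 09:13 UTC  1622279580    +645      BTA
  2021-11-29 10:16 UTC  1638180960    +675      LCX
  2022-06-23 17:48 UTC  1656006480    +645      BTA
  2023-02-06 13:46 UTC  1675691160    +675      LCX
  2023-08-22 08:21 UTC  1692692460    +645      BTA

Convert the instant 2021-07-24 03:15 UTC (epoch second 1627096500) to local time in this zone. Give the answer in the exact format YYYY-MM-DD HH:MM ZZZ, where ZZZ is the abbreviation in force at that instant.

Query: 2021-07-24 03:15 UTC
Rule 1/5 (BTA, +10:45): 2021-05-29 09:13 UTC ≤ query < 2021-11-29 10:16 UTC
3·60 + 15 + 645 = 840 min
840 = 0·1440 + 840; 840 = 14·60 + 0 → 14:00, same day
→ 2021-07-24 14:00 BTA

2021-07-24 14:00 BTA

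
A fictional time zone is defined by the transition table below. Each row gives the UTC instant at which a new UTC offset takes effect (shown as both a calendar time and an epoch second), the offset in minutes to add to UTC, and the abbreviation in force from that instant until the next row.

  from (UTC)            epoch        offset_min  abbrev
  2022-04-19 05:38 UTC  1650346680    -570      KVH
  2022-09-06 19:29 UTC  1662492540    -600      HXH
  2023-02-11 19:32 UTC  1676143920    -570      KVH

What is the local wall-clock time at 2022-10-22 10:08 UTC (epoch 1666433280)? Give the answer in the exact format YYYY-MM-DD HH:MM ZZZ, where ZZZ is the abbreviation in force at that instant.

Query: 2022-10-22 10:08 UTC
Rule 2/3 (HXH, -10:00): 2022-09-06 19:29 UTC ≤ query < 2023-02-11 19:32 UTC
10·60 + 8 - 600 = 8 min
8 = 0·1440 + 8; 8 = 0·60 + 8 → 00:08, same day
→ 2022-10-22 00:08 HXH

2022-10-22 00:08 HXH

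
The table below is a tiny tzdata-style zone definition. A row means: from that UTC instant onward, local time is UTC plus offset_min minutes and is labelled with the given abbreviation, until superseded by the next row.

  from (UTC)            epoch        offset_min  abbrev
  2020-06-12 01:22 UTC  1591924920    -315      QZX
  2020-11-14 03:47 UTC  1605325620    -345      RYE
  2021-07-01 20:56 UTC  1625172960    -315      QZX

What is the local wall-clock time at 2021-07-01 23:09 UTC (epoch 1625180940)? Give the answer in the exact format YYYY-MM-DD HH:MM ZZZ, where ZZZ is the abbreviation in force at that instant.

2021-07-01 17:54 QZX

Query: 2021-07-01 23:09 UTC
Rule 3/3 (QZX, -05:15): 2021-07-01 20:56 UTC ≤ query < +∞
23·60 + 9 - 315 = 1074 min
1074 = 0·1440 + 1074; 1074 = 17·60 + 54 → 17:54, same day
→ 2021-07-01 17:54 QZX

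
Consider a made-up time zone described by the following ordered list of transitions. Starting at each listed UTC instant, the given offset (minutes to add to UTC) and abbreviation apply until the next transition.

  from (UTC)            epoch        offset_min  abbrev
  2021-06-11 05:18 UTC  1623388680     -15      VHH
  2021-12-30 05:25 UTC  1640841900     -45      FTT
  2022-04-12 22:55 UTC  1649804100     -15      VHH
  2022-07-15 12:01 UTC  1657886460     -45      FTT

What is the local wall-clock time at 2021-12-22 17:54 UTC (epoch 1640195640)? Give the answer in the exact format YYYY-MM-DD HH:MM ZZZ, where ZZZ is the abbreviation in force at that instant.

2021-12-22 17:39 VHH

Query: 2021-12-22 17:54 UTC
Rule 1/4 (VHH, -00:15): 2021-06-11 05:18 UTC ≤ query < 2021-12-30 05:25 UTC
17·60 + 54 - 15 = 1059 min
1059 = 0·1440 + 1059; 1059 = 17·60 + 39 → 17:39, same day
→ 2021-12-22 17:39 VHH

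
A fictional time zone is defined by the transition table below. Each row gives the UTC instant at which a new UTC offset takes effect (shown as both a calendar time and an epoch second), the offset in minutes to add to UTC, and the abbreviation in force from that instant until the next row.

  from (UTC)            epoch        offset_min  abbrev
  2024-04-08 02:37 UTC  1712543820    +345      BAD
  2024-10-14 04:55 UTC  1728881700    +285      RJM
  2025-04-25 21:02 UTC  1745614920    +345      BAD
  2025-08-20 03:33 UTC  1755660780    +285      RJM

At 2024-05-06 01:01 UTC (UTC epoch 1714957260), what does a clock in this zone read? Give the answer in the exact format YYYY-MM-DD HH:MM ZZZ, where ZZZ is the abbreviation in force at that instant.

2024-05-06 06:46 BAD

Query: 2024-05-06 01:01 UTC
Rule 1/4 (BAD, +05:45): 2024-04-08 02:37 UTC ≤ query < 2024-10-14 04:55 UTC
1·60 + 1 + 345 = 406 min
406 = 0·1440 + 406; 406 = 6·60 + 46 → 06:46, same day
→ 2024-05-06 06:46 BAD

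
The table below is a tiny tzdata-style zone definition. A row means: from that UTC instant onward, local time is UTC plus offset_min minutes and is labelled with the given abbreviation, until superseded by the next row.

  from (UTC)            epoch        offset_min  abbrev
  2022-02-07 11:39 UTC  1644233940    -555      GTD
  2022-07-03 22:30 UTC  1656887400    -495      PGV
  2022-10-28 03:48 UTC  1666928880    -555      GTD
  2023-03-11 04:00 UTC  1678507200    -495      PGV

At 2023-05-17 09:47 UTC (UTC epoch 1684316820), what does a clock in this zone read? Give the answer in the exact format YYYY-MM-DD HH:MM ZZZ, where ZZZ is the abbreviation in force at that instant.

2023-05-17 01:32 PGV

Query: 2023-05-17 09:47 UTC
Rule 4/4 (PGV, -08:15): 2023-03-11 04:00 UTC ≤ query < +∞
9·60 + 47 - 495 = 92 min
92 = 0·1440 + 92; 92 = 1·60 + 32 → 01:32, same day
→ 2023-05-17 01:32 PGV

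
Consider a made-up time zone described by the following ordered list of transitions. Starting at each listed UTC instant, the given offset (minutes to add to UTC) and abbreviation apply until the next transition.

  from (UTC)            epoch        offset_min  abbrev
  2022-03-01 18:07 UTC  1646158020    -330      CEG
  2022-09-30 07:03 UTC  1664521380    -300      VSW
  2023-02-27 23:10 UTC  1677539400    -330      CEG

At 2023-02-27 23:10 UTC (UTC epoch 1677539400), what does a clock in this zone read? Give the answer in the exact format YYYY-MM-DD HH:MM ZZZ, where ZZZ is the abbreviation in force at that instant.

Query: 2023-02-27 23:10 UTC
Rule 3/3 (CEG, -05:30): 2023-02-27 23:10 UTC ≤ query < +∞
23·60 + 10 - 330 = 1060 min
1060 = 0·1440 + 1060; 1060 = 17·60 + 40 → 17:40, same day
→ 2023-02-27 17:40 CEG

2023-02-27 17:40 CEG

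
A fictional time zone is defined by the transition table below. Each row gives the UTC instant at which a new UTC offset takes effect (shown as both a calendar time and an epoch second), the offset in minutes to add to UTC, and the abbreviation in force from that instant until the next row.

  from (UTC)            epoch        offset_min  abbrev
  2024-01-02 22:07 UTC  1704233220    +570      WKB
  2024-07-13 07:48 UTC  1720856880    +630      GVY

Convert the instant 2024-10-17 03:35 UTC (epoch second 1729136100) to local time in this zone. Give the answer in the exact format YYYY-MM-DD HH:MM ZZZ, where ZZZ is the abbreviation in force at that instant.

Query: 2024-10-17 03:35 UTC
Rule 2/2 (GVY, +10:30): 2024-07-13 07:48 UTC ≤ query < +∞
3·60 + 35 + 630 = 845 min
845 = 0·1440 + 845; 845 = 14·60 + 5 → 14:05, same day
→ 2024-10-17 14:05 GVY

2024-10-17 14:05 GVY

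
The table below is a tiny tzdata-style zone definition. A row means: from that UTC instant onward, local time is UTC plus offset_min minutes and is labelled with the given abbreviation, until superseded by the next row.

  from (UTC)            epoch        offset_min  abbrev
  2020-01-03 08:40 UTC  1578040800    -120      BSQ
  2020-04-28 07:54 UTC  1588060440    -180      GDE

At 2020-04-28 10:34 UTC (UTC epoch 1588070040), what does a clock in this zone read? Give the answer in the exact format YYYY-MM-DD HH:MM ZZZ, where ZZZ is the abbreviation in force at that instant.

Query: 2020-04-28 10:34 UTC
Rule 2/2 (GDE, -03:00): 2020-04-28 07:54 UTC ≤ query < +∞
10·60 + 34 - 180 = 454 min
454 = 0·1440 + 454; 454 = 7·60 + 34 → 07:34, same day
→ 2020-04-28 07:34 GDE

2020-04-28 07:34 GDE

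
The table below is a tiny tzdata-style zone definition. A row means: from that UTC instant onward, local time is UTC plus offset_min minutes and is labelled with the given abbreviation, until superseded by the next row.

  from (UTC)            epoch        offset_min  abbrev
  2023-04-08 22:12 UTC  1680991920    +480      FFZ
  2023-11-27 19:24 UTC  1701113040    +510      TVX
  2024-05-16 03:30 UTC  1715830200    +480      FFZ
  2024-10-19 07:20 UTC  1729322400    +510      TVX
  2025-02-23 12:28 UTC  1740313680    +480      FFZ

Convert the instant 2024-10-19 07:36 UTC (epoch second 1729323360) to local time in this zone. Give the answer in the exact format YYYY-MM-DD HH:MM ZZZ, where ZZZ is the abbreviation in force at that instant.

2024-10-19 16:06 TVX

Query: 2024-10-19 07:36 UTC
Rule 4/5 (TVX, +08:30): 2024-10-19 07:20 UTC ≤ query < 2025-02-23 12:28 UTC
7·60 + 36 + 510 = 966 min
966 = 0·1440 + 966; 966 = 16·60 + 6 → 16:06, same day
→ 2024-10-19 16:06 TVX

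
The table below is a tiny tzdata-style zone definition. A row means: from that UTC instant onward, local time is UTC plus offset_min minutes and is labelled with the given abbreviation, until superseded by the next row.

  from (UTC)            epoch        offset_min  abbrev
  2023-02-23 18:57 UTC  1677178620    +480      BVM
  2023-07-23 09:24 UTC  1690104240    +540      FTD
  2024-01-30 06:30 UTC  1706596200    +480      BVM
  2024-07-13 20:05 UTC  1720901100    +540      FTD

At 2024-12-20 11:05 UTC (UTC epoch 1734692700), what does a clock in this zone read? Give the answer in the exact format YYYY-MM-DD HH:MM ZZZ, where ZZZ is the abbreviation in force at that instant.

Query: 2024-12-20 11:05 UTC
Rule 4/4 (FTD, +09:00): 2024-07-13 20:05 UTC ≤ query < +∞
11·60 + 5 + 540 = 1205 min
1205 = 0·1440 + 1205; 1205 = 20·60 + 5 → 20:05, same day
→ 2024-12-20 20:05 FTD

2024-12-20 20:05 FTD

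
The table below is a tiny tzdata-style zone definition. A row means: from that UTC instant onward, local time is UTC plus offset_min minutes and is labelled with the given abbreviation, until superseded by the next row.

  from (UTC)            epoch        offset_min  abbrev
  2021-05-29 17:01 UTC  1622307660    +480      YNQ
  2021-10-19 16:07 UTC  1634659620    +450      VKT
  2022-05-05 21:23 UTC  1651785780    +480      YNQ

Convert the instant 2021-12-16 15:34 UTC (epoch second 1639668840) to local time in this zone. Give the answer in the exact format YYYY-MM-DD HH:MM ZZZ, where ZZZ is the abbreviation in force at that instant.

Query: 2021-12-16 15:34 UTC
Rule 2/3 (VKT, +07:30): 2021-10-19 16:07 UTC ≤ query < 2022-05-05 21:23 UTC
15·60 + 34 + 450 = 1384 min
1384 = 0·1440 + 1384; 1384 = 23·60 + 4 → 23:04, same day
→ 2021-12-16 23:04 VKT

2021-12-16 23:04 VKT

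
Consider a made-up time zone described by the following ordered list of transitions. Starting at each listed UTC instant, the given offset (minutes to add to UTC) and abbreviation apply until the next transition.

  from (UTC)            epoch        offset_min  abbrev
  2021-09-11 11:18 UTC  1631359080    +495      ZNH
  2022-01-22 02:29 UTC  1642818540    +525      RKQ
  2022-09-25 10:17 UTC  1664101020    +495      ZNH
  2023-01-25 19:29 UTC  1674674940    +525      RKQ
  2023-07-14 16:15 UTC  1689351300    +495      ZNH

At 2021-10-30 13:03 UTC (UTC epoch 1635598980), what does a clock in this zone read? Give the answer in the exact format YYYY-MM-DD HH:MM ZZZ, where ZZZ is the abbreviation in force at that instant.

2021-10-30 21:18 ZNH

Query: 2021-10-30 13:03 UTC
Rule 1/5 (ZNH, +08:15): 2021-09-11 11:18 UTC ≤ query < 2022-01-22 02:29 UTC
13·60 + 3 + 495 = 1278 min
1278 = 0·1440 + 1278; 1278 = 21·60 + 18 → 21:18, same day
→ 2021-10-30 21:18 ZNH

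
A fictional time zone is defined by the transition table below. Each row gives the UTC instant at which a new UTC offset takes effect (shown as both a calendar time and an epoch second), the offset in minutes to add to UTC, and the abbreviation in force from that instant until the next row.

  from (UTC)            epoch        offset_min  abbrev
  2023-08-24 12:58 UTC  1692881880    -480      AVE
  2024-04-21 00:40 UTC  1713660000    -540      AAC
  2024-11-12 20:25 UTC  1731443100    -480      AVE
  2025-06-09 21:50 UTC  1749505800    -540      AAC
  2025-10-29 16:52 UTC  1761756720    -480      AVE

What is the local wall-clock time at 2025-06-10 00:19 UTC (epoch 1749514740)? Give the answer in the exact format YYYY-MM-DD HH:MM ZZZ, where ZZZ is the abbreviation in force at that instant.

Query: 2025-06-10 00:19 UTC
Rule 4/5 (AAC, -09:00): 2025-06-09 21:50 UTC ≤ query < 2025-10-29 16:52 UTC
0·60 + 19 - 540 = -521 min
-521 = -1·1440 + 919; 919 = 15·60 + 19 → 15:19, 2025-06-10 - 1 day = 2025-06-09
→ 2025-06-09 15:19 AAC

2025-06-09 15:19 AAC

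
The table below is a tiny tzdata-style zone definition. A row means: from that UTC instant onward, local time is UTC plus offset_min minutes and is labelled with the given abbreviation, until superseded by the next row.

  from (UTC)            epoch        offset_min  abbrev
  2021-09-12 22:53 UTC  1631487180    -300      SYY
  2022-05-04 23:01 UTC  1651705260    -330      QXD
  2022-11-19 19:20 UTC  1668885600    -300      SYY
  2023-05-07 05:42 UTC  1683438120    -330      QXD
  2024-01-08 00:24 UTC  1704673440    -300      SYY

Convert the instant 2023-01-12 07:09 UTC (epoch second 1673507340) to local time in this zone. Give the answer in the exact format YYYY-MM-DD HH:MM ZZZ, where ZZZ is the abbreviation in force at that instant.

Query: 2023-01-12 07:09 UTC
Rule 3/5 (SYY, -05:00): 2022-11-19 19:20 UTC ≤ query < 2023-05-07 05:42 UTC
7·60 + 9 - 300 = 129 min
129 = 0·1440 + 129; 129 = 2·60 + 9 → 02:09, same day
→ 2023-01-12 02:09 SYY

2023-01-12 02:09 SYY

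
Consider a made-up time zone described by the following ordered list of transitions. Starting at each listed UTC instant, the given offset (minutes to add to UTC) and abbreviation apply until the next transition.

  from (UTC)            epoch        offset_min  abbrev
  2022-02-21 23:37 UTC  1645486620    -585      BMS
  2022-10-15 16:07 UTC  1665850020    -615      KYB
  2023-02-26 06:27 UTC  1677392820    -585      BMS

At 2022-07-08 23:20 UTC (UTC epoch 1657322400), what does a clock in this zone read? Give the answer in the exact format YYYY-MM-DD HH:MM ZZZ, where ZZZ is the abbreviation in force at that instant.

Query: 2022-07-08 23:20 UTC
Rule 1/3 (BMS, -09:45): 2022-02-21 23:37 UTC ≤ query < 2022-10-15 16:07 UTC
23·60 + 20 - 585 = 815 min
815 = 0·1440 + 815; 815 = 13·60 + 35 → 13:35, same day
→ 2022-07-08 13:35 BMS

2022-07-08 13:35 BMS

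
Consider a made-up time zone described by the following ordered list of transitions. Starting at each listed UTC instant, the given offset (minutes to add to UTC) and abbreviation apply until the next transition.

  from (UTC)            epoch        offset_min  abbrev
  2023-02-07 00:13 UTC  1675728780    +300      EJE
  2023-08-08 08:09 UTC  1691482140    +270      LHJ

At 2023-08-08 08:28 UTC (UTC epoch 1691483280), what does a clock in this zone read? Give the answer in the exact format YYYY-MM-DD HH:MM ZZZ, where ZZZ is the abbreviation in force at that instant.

2023-08-08 12:58 LHJ

Query: 2023-08-08 08:28 UTC
Rule 2/2 (LHJ, +04:30): 2023-08-08 08:09 UTC ≤ query < +∞
8·60 + 28 + 270 = 778 min
778 = 0·1440 + 778; 778 = 12·60 + 58 → 12:58, same day
→ 2023-08-08 12:58 LHJ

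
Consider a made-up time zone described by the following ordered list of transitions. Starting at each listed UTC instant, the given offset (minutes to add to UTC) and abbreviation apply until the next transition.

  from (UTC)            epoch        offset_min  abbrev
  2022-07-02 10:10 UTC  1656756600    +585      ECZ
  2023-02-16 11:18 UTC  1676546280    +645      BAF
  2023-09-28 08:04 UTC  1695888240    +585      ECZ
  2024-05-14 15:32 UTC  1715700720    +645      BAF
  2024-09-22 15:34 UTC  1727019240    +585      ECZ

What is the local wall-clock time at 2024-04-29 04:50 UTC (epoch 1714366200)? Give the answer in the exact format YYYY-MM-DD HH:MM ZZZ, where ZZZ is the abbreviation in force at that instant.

2024-04-29 14:35 ECZ

Query: 2024-04-29 04:50 UTC
Rule 3/5 (ECZ, +09:45): 2023-09-28 08:04 UTC ≤ query < 2024-05-14 15:32 UTC
4·60 + 50 + 585 = 875 min
875 = 0·1440 + 875; 875 = 14·60 + 35 → 14:35, same day
→ 2024-04-29 14:35 ECZ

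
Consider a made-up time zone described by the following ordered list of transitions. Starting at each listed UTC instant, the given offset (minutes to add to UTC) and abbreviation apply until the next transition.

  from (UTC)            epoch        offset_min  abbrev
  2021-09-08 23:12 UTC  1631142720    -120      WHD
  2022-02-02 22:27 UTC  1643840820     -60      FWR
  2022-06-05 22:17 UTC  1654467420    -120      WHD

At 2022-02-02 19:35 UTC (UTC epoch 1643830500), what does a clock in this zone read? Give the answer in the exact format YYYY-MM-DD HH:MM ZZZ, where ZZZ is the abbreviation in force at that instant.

Query: 2022-02-02 19:35 UTC
Rule 1/3 (WHD, -02:00): 2021-09-08 23:12 UTC ≤ query < 2022-02-02 22:27 UTC
19·60 + 35 - 120 = 1055 min
1055 = 0·1440 + 1055; 1055 = 17·60 + 35 → 17:35, same day
→ 2022-02-02 17:35 WHD

2022-02-02 17:35 WHD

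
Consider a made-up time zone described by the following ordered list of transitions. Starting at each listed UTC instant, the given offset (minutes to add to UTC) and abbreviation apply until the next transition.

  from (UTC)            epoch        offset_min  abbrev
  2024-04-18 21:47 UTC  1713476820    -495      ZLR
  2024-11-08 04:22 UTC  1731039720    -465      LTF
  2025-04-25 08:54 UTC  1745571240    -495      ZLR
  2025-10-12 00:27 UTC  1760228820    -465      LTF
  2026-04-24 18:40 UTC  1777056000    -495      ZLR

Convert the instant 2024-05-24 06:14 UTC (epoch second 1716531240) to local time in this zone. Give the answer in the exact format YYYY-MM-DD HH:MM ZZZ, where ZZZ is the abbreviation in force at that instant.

2024-05-23 21:59 ZLR

Query: 2024-05-24 06:14 UTC
Rule 1/5 (ZLR, -08:15): 2024-04-18 21:47 UTC ≤ query < 2024-11-08 04:22 UTC
6·60 + 14 - 495 = -121 min
-121 = -1·1440 + 1319; 1319 = 21·60 + 59 → 21:59, 2024-05-24 - 1 day = 2024-05-23
→ 2024-05-23 21:59 ZLR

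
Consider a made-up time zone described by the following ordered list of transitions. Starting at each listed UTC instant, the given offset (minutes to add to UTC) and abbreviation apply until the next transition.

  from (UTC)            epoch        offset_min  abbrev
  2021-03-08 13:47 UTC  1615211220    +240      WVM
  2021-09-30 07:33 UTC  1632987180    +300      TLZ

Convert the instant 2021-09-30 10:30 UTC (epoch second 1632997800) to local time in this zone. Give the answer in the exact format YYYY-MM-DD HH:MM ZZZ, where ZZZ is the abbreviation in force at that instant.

2021-09-30 15:30 TLZ

Query: 2021-09-30 10:30 UTC
Rule 2/2 (TLZ, +05:00): 2021-09-30 07:33 UTC ≤ query < +∞
10·60 + 30 + 300 = 930 min
930 = 0·1440 + 930; 930 = 15·60 + 30 → 15:30, same day
→ 2021-09-30 15:30 TLZ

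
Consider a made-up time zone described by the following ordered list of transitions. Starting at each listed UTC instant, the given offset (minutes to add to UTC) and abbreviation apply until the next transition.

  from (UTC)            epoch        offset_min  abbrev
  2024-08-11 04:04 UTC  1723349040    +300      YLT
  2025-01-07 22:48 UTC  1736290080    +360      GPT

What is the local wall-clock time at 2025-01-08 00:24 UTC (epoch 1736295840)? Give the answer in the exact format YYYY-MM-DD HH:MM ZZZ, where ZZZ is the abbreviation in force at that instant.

2025-01-08 06:24 GPT

Query: 2025-01-08 00:24 UTC
Rule 2/2 (GPT, +06:00): 2025-01-07 22:48 UTC ≤ query < +∞
0·60 + 24 + 360 = 384 min
384 = 0·1440 + 384; 384 = 6·60 + 24 → 06:24, same day
→ 2025-01-08 06:24 GPT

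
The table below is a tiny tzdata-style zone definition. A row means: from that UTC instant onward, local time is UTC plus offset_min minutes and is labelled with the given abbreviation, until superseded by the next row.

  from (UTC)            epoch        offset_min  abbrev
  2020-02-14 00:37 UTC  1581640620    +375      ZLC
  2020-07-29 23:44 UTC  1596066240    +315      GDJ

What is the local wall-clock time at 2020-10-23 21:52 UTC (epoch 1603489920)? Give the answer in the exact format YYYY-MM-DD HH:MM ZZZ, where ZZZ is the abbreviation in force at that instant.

Query: 2020-10-23 21:52 UTC
Rule 2/2 (GDJ, +05:15): 2020-07-29 23:44 UTC ≤ query < +∞
21·60 + 52 + 315 = 1627 min
1627 = 1·1440 + 187; 187 = 3·60 + 7 → 03:07, 2020-10-23 + 1 day = 2020-10-24
→ 2020-10-24 03:07 GDJ

2020-10-24 03:07 GDJ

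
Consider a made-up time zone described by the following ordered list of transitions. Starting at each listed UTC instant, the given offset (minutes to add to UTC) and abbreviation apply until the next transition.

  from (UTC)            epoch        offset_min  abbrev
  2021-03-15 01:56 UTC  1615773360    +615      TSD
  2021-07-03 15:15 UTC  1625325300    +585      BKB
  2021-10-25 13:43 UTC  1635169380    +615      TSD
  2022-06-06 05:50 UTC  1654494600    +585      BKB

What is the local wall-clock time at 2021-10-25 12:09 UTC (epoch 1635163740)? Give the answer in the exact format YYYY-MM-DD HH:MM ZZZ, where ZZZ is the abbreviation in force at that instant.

Query: 2021-10-25 12:09 UTC
Rule 2/4 (BKB, +09:45): 2021-07-03 15:15 UTC ≤ query < 2021-10-25 13:43 UTC
12·60 + 9 + 585 = 1314 min
1314 = 0·1440 + 1314; 1314 = 21·60 + 54 → 21:54, same day
→ 2021-10-25 21:54 BKB

2021-10-25 21:54 BKB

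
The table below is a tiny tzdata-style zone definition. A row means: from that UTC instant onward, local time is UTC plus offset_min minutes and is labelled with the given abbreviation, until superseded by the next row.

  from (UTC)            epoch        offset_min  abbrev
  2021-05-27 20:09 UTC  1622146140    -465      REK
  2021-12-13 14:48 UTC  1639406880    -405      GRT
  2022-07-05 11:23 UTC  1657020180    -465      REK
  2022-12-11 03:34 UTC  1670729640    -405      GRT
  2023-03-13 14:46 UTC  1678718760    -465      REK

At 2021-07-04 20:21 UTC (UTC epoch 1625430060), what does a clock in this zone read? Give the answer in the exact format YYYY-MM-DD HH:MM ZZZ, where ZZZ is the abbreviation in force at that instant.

Query: 2021-07-04 20:21 UTC
Rule 1/5 (REK, -07:45): 2021-05-27 20:09 UTC ≤ query < 2021-12-13 14:48 UTC
20·60 + 21 - 465 = 756 min
756 = 0·1440 + 756; 756 = 12·60 + 36 → 12:36, same day
→ 2021-07-04 12:36 REK

2021-07-04 12:36 REK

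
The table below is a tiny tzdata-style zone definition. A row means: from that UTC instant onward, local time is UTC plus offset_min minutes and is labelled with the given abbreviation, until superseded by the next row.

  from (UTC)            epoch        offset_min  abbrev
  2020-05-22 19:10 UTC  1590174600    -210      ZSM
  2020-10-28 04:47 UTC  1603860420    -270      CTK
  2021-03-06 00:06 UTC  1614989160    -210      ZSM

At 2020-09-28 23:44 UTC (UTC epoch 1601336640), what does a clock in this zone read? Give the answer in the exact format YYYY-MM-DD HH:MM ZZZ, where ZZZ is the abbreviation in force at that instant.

Query: 2020-09-28 23:44 UTC
Rule 1/3 (ZSM, -03:30): 2020-05-22 19:10 UTC ≤ query < 2020-10-28 04:47 UTC
23·60 + 44 - 210 = 1214 min
1214 = 0·1440 + 1214; 1214 = 20·60 + 14 → 20:14, same day
→ 2020-09-28 20:14 ZSM

2020-09-28 20:14 ZSM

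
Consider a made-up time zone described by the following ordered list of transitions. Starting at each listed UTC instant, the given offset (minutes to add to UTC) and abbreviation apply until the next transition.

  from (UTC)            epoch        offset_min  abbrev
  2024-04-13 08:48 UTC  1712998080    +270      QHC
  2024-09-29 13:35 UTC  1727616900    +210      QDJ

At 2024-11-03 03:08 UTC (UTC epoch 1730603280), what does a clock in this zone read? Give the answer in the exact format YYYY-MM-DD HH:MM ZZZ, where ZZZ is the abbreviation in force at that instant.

2024-11-03 06:38 QDJ

Query: 2024-11-03 03:08 UTC
Rule 2/2 (QDJ, +03:30): 2024-09-29 13:35 UTC ≤ query < +∞
3·60 + 8 + 210 = 398 min
398 = 0·1440 + 398; 398 = 6·60 + 38 → 06:38, same day
→ 2024-11-03 06:38 QDJ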